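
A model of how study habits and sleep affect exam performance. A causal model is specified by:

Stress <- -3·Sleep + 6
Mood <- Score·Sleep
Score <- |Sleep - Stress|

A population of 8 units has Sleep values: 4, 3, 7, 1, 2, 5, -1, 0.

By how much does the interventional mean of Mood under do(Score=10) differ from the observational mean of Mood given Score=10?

11.25

Under do(Score=10), Score's equation is replaced by Score=10 for every unit. Per-unit Mood: 40, 30, 70, 10, 20, 50, -10, 0. Mean = 26.25.
E[Mood|Score=10] averages over only the 2 units with Score=10 (Sleep = 4, -1): Mood = 40, -10, mean 15.
Difference = 26.25 − 15 = 11.25.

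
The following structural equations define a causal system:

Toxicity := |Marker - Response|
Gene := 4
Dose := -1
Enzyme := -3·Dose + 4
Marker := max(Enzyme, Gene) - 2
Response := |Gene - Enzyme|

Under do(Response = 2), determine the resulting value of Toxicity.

The intervention breaks the incoming arrows to Response: Response := |Gene - Enzyme| no longer applies, and Response = 2.
Enzyme = -3·Dose + 4  [with Dose=-1]  = 7
Marker = max(Enzyme, Gene) - 2  [with Enzyme=7, Gene=4]  = 5
Toxicity = |Marker - Response|  [with Marker=5, Response=2]  = 3

3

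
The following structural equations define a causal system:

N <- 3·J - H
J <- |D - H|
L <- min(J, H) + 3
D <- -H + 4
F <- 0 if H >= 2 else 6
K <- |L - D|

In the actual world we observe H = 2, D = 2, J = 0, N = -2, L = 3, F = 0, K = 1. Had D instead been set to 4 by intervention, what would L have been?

5

do(D=4) replaces the equation D <- -H + 4 with the constant D = 4.
J = |D - H|  [with D=4, H=2]  = 2
L = min(J, H) + 3  [with J=2, H=2]  = 5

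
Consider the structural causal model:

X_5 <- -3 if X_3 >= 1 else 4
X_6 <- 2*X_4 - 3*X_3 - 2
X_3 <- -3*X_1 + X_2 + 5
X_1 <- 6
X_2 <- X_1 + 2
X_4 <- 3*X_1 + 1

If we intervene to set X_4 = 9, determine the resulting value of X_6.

31

Under do(X_4=9), the mechanism X_4 <- 3*X_1 + 1 is discarded; X_4 is fixed at 9.
X_2 = X_1 + 2  [with X_1=6]  = 8
X_3 = -3*X_1 + X_2 + 5  [with X_1=6, X_2=8]  = -5
X_6 = 2*X_4 - 3*X_3 - 2  [with X_4=9, X_3=-5]  = 31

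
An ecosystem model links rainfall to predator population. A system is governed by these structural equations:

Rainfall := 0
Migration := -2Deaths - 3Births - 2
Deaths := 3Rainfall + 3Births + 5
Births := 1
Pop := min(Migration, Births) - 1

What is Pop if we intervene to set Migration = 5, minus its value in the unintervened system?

22

Intervening sets Migration = 5 and removes its equation (Migration := -2Deaths - 3Births - 2).
Pop = min(Migration, Births) - 1  [with Migration=5, Births=1]  = 0
Without intervention: Deaths = 3Rainfall + 3Births + 5  [with Rainfall=0, Births=1]  = 8; Migration = -2Deaths - 3Births - 2  [with Deaths=8, Births=1]  = -21; Pop = min(Migration, Births) - 1  [with Migration=-21, Births=1]  = -22.
Change = 0 − (-22) = 22.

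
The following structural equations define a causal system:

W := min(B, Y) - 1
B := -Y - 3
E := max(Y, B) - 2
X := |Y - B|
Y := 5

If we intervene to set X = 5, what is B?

-8

The intervention breaks the incoming arrows to X: X := |Y - B| no longer applies, and X = 5.
Since B is not a descendant of the intervened variable, it is unaffected.
B = -Y - 3  [with Y=5]  = -8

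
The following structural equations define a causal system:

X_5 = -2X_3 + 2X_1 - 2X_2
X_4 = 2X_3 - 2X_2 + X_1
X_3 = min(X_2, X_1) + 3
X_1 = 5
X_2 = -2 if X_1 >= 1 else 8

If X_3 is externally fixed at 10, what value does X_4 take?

The intervention breaks the incoming arrows to X_3: X_3 = min(X_2, X_1) + 3 no longer applies, and X_3 = 10.
X_2 = -2 if X_1 >= 1 else 8  [with X_1=5]  = -2
X_4 = 2X_3 - 2X_2 + X_1  [with X_3=10, X_2=-2, X_1=5]  = 29

29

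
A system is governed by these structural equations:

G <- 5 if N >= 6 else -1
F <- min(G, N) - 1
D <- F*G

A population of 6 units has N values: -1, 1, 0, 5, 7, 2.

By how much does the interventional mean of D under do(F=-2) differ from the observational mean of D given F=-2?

-2

do(F=-2) breaks F's dependence on N. With F=-2 fixed, D across the units is 2, 2, 2, 2, -10, 2, mean 0.
Observing F=-2 restricts to units where F's equation naturally yields -2: N ∈ {-1, 1, 0, 5, 2}. In that subpopulation D = 2, 2, 2, 2, 2, mean 2.
Difference = 0 − 2 = -2.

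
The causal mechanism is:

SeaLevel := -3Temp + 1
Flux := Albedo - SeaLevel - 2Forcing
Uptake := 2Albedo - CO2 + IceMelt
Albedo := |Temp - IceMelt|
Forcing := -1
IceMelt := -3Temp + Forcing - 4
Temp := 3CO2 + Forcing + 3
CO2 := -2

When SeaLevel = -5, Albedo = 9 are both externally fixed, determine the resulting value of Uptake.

27

Under do(SeaLevel = -5, Albedo = 9), each intervened variable's structural equation is replaced by its fixed value.
Temp = 3CO2 + Forcing + 3  [with CO2=-2, Forcing=-1]  = -4
IceMelt = -3Temp + Forcing - 4  [with Temp=-4, Forcing=-1]  = 7
Uptake = 2Albedo - CO2 + IceMelt  [with Albedo=9, CO2=-2, IceMelt=7]  = 27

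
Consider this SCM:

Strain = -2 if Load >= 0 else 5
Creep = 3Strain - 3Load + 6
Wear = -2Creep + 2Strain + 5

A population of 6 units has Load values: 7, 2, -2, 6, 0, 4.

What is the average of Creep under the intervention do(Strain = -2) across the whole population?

-8.5

Every unit gets Strain=-2 under the intervention. Creep values become -21, -6, 6, -18, 0, -12; E[Creep|do(Strain=-2)] = -8.5.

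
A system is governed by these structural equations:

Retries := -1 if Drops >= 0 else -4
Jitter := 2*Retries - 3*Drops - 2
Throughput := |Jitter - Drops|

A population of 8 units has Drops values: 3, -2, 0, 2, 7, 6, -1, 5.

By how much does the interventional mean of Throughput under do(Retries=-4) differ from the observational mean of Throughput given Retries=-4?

16

Every unit gets Retries=-4 under the intervention. Throughput values become 22, 2, 10, 18, 38, 34, 6, 30; E[Throughput|do(Retries=-4)] = 20.
E[Throughput|Retries=-4] averages over only the 2 units with Retries=-4 (Drops = -2, -1): Throughput = 2, 6, mean 4.
Difference = 20 − 4 = 16.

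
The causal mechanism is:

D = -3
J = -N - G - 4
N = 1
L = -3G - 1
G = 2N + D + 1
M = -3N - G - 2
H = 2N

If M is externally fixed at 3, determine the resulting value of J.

do(M=3) replaces the equation M = -3N - G - 2 with the constant M = 3.
Since J is not a descendant of the intervened variable, it is unaffected.
G = 2N + D + 1  [with N=1, D=-3]  = 0
J = -N - G - 4  [with N=1, G=0]  = -5

-5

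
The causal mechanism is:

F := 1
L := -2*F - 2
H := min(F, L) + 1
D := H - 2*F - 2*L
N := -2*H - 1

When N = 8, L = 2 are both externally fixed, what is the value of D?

-4

Setting N = 8, L = 2 by intervention discards those variables' equations.
H = min(F, L) + 1  [with F=1, L=2]  = 2
D = H - 2*F - 2*L  [with H=2, F=1, L=2]  = -4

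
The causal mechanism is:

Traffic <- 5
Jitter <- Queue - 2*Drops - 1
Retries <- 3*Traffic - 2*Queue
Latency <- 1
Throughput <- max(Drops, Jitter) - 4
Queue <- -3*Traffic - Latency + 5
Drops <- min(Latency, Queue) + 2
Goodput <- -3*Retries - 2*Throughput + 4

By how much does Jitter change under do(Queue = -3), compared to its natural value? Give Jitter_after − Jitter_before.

The intervention breaks the incoming arrows to Queue: Queue <- -3*Traffic - Latency + 5 no longer applies, and Queue = -3.
Drops = min(Latency, Queue) + 2  [with Latency=1, Queue=-3]  = -1
Jitter = Queue - 2*Drops - 1  [with Queue=-3, Drops=-1]  = -2
Without intervention: Queue = -3*Traffic - Latency + 5  [with Traffic=5, Latency=1]  = -11; Drops = min(Latency, Queue) + 2  [with Latency=1, Queue=-11]  = -9; Jitter = Queue - 2*Drops - 1  [with Queue=-11, Drops=-9]  = 6.
Change = -2 − 6 = -8.

-8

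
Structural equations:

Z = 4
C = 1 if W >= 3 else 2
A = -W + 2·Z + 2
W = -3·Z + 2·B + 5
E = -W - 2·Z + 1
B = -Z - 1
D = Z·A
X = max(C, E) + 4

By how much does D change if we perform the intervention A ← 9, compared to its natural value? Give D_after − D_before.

The intervention breaks the incoming arrows to A: A = -W + 2·Z + 2 no longer applies, and A = 9.
D = Z·A  [with Z=4, A=9]  = 36
Without intervention: B = -Z - 1  [with Z=4]  = -5; W = -3·Z + 2·B + 5  [with Z=4, B=-5]  = -17; A = -W + 2·Z + 2  [with W=-17, Z=4]  = 27; D = Z·A  [with Z=4, A=27]  = 108.
Change = 36 − 108 = -72.

-72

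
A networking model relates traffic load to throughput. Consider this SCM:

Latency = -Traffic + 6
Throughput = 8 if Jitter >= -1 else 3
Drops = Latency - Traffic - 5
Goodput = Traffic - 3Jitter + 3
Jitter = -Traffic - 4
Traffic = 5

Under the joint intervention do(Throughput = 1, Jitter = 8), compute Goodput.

Setting Throughput = 1, Jitter = 8 by intervention discards those variables' equations.
Goodput = Traffic - 3Jitter + 3  [with Traffic=5, Jitter=8]  = -16

-16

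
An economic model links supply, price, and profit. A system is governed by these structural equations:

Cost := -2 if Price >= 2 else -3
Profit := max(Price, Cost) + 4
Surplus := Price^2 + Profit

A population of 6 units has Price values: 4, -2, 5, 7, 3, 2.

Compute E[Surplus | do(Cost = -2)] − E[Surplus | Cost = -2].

-3.8

Every unit gets Cost=-2 under the intervention. Surplus values become 24, 6, 34, 60, 16, 10; E[Surplus|do(Cost=-2)] = 25.
E[Surplus|Cost=-2] averages over only the 5 units with Cost=-2 (Price = 4, 5, 7, 3, 2): Surplus = 24, 34, 60, 16, 10, mean 28.8.
Difference = 25 − 28.8 = -3.8.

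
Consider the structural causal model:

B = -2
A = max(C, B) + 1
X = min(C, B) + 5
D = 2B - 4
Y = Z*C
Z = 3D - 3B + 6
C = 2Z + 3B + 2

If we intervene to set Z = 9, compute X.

3

The intervention breaks the incoming arrows to Z: Z = 3D - 3B + 6 no longer applies, and Z = 9.
C = 2Z + 3B + 2  [with Z=9, B=-2]  = 14
X = min(C, B) + 5  [with C=14, B=-2]  = 3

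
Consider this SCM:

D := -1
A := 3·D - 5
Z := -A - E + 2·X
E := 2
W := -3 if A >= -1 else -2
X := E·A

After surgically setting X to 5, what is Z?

16

Under do(X=5), the mechanism X := E·A is discarded; X is fixed at 5.
A = 3·D - 5  [with D=-1]  = -8
Z = -A - E + 2·X  [with A=-8, E=2, X=5]  = 16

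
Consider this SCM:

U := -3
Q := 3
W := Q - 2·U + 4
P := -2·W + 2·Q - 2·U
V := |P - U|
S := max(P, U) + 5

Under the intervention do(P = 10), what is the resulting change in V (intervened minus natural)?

Intervening sets P = 10 and removes its equation (P := -2·W + 2·Q - 2·U).
V = |P - U|  [with P=10, U=-3]  = 13
Without intervention: W = Q - 2·U + 4  [with Q=3, U=-3]  = 13; P = -2·W + 2·Q - 2·U  [with W=13, Q=3, U=-3]  = -14; V = |P - U|  [with P=-14, U=-3]  = 11.
Change = 13 − 11 = 2.

2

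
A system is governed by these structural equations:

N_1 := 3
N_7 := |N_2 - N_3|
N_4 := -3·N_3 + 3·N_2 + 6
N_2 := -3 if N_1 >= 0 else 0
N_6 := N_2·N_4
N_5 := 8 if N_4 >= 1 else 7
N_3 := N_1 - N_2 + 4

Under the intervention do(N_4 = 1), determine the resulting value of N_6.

Under do(N_4=1), the mechanism N_4 := -3·N_3 + 3·N_2 + 6 is discarded; N_4 is fixed at 1.
N_2 = -3 if N_1 >= 0 else 0  [with N_1=3]  = -3
N_6 = N_2·N_4  [with N_2=-3, N_4=1]  = -3

-3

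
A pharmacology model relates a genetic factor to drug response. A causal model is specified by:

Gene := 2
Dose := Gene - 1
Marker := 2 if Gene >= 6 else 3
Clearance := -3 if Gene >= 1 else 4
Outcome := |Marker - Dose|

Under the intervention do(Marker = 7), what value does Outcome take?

do(Marker=7) replaces the equation Marker := 2 if Gene >= 6 else 3 with the constant Marker = 7.
Dose = Gene - 1  [with Gene=2]  = 1
Outcome = |Marker - Dose|  [with Marker=7, Dose=1]  = 6

6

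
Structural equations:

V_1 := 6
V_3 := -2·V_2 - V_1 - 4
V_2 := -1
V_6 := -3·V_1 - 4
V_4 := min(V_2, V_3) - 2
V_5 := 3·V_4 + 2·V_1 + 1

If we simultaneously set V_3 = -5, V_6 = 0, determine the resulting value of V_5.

The joint intervention fixes V_3 = -5, V_6 = 0, removing each variable's own equation.
V_4 = min(V_2, V_3) - 2  [with V_2=-1, V_3=-5]  = -7
V_5 = 3·V_4 + 2·V_1 + 1  [with V_4=-7, V_1=6]  = -8

-8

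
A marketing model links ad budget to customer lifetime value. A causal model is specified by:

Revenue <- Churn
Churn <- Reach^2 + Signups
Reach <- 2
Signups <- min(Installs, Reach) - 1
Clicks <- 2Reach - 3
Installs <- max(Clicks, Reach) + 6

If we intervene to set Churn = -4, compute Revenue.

-4

The intervention breaks the incoming arrows to Churn: Churn <- Reach^2 + Signups no longer applies, and Churn = -4.
Revenue = Churn  [with Churn=-4]  = -4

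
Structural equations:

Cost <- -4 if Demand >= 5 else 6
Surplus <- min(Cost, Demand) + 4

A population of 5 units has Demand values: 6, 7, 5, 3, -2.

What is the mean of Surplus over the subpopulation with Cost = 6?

4.5

Observing Cost=6 restricts to units where Cost's equation naturally yields 6: Demand ∈ {3, -2}. In that subpopulation Surplus = 7, 2, mean 4.5.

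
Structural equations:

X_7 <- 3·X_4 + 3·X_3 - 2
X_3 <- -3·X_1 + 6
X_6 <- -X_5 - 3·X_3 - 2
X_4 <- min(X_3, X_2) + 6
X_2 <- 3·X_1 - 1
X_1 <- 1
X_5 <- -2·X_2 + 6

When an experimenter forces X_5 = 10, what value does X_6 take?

-21

The intervention breaks the incoming arrows to X_5: X_5 <- -2·X_2 + 6 no longer applies, and X_5 = 10.
X_3 = -3·X_1 + 6  [with X_1=1]  = 3
X_6 = -X_5 - 3·X_3 - 2  [with X_5=10, X_3=3]  = -21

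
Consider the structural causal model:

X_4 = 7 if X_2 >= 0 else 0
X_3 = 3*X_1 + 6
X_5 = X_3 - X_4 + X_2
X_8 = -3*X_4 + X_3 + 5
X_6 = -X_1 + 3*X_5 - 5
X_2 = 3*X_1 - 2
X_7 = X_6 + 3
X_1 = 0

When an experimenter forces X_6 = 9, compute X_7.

12

Intervening sets X_6 = 9 and removes its equation (X_6 = -X_1 + 3*X_5 - 5).
X_7 = X_6 + 3  [with X_6=9]  = 12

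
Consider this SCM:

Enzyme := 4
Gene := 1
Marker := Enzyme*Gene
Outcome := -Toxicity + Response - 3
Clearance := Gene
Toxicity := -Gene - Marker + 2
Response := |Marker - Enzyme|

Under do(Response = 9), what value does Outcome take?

The intervention breaks the incoming arrows to Response: Response := |Marker - Enzyme| no longer applies, and Response = 9.
Marker = Enzyme*Gene  [with Enzyme=4, Gene=1]  = 4
Toxicity = -Gene - Marker + 2  [with Gene=1, Marker=4]  = -3
Outcome = -Toxicity + Response - 3  [with Toxicity=-3, Response=9]  = 9

9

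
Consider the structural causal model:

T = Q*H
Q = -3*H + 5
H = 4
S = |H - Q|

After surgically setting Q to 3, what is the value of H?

4

Under do(Q=3), the mechanism Q = -3*H + 5 is discarded; Q is fixed at 3.
H is not downstream of the intervention, so its value is determined by the original equations.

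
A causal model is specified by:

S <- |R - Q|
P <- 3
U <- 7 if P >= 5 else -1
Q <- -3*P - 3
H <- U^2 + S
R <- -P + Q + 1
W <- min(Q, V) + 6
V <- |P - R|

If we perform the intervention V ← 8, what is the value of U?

Intervening sets V = 8 and removes its equation (V <- |P - R|).
No directed path runs from V to U, so U keeps its natural value.
U = 7 if P >= 5 else -1  [with P=3]  = -1

-1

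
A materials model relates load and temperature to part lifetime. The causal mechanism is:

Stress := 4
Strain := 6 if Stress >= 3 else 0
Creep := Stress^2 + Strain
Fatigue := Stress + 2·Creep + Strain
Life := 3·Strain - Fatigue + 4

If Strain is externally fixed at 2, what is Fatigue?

42

Under do(Strain=2), the mechanism Strain := 6 if Stress >= 3 else 0 is discarded; Strain is fixed at 2.
Creep = Stress^2 + Strain  [with Stress=4, Strain=2]  = 18
Fatigue = Stress + 2·Creep + Strain  [with Stress=4, Creep=18, Strain=2]  = 42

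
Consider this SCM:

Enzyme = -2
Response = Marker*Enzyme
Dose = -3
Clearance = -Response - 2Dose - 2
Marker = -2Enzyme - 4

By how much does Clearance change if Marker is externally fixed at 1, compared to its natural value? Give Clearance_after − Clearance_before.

do(Marker=1) replaces the equation Marker = -2Enzyme - 4 with the constant Marker = 1.
Response = Marker*Enzyme  [with Marker=1, Enzyme=-2]  = -2
Clearance = -Response - 2Dose - 2  [with Response=-2, Dose=-3]  = 6
Without intervention: Marker = -2Enzyme - 4  [with Enzyme=-2]  = 0; Response = Marker*Enzyme  [with Marker=0, Enzyme=-2]  = 0; Clearance = -Response - 2Dose - 2  [with Response=0, Dose=-3]  = 4.
Change = 6 − 4 = 2.

2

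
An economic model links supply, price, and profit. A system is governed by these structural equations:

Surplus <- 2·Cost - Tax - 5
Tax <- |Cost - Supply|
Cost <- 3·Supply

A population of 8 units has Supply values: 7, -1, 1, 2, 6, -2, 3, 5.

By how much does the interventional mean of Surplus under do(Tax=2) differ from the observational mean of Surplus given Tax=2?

Under do(Tax=2), Tax's equation is replaced by Tax=2 for every unit. Per-unit Surplus: 35, -13, -1, 5, 29, -19, 11, 23. Mean = 8.75.
Conditioning on Tax=2 selects the 2 unit(s) with Supply ∈ {-1, 1}. Their Surplus values: -13, -1. Mean = -7.
Difference = 8.75 − (-7) = 15.75.

15.75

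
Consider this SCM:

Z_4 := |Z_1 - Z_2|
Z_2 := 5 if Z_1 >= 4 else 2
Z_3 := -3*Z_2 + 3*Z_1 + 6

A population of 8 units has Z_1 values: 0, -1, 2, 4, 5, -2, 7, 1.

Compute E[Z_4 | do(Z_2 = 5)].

do(Z_2=5) breaks Z_2's dependence on Z_1. With Z_2=5 fixed, Z_4 across the units is 5, 6, 3, 1, 0, 7, 2, 4, mean 3.5.

3.5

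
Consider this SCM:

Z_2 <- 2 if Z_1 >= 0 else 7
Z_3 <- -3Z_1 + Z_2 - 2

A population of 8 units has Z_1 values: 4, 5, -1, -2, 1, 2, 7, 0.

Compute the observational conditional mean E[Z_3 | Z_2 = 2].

-9.5

Observing Z_2=2 restricts to units where Z_2's equation naturally yields 2: Z_1 ∈ {4, 5, 1, 2, 7, 0}. In that subpopulation Z_3 = -12, -15, -3, -6, -21, 0, mean -9.5.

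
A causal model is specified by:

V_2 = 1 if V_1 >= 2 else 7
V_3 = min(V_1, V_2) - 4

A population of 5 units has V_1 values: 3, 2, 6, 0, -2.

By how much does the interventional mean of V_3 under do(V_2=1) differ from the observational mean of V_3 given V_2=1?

-0.8

Every unit gets V_2=1 under the intervention. V_3 values become -3, -3, -3, -4, -6; E[V_3|do(V_2=1)] = -3.8.
E[V_3|V_2=1] averages over only the 3 units with V_2=1 (V_1 = 3, 2, 6): V_3 = -3, -3, -3, mean -3.
Difference = -3.8 − (-3) = -0.8.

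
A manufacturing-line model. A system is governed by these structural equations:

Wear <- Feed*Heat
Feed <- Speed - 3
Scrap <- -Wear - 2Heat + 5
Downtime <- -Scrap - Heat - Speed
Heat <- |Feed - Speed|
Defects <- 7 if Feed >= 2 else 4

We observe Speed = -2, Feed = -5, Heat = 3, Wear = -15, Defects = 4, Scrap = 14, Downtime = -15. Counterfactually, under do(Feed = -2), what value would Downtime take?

-3

Under do(Feed=-2), the mechanism Feed <- Speed - 3 is discarded; Feed is fixed at -2.
Heat = |Feed - Speed|  [with Feed=-2, Speed=-2]  = 0
Wear = Feed*Heat  [with Feed=-2, Heat=0]  = 0
Scrap = -Wear - 2Heat + 5  [with Wear=0, Heat=0]  = 5
Downtime = -Scrap - Heat - Speed  [with Scrap=5, Heat=0, Speed=-2]  = -3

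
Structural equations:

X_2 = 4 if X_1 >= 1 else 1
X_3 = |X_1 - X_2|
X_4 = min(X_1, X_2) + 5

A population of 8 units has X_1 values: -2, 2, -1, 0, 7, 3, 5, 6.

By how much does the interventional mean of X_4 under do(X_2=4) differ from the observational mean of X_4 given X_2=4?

-1.65

Every unit gets X_2=4 under the intervention. X_4 values become 3, 7, 4, 5, 9, 8, 9, 9; E[X_4|do(X_2=4)] = 6.75.
E[X_4|X_2=4] averages over only the 5 units with X_2=4 (X_1 = 2, 7, 3, 5, 6): X_4 = 7, 9, 8, 9, 9, mean 8.4.
Difference = 6.75 − 8.4 = -1.65.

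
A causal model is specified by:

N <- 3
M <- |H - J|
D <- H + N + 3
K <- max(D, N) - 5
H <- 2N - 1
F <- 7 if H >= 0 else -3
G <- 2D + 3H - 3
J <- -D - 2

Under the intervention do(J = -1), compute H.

The intervention breaks the incoming arrows to J: J <- -D - 2 no longer applies, and J = -1.
Since H is not a descendant of the intervened variable, it is unaffected.
H = 2N - 1  [with N=3]  = 5

5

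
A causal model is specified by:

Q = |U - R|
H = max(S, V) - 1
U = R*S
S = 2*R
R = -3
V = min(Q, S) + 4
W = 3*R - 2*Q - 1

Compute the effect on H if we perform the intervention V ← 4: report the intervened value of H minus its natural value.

6

Intervening sets V = 4 and removes its equation (V = min(Q, S) + 4).
S = 2*R  [with R=-3]  = -6
H = max(S, V) - 1  [with S=-6, V=4]  = 3
Without intervention: S = 2*R  [with R=-3]  = -6; U = R*S  [with R=-3, S=-6]  = 18; Q = |U - R|  [with U=18, R=-3]  = 21; V = min(Q, S) + 4  [with Q=21, S=-6]  = -2; H = max(S, V) - 1  [with S=-6, V=-2]  = -3.
Change = 3 − (-3) = 6.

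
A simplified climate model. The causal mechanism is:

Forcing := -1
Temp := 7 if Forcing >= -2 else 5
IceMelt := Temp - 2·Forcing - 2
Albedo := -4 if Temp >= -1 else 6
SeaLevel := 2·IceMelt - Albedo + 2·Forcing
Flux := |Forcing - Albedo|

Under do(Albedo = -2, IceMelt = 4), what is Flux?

1

The joint intervention fixes Albedo = -2, IceMelt = 4, removing each variable's own equation.
Flux = |Forcing - Albedo|  [with Forcing=-1, Albedo=-2]  = 1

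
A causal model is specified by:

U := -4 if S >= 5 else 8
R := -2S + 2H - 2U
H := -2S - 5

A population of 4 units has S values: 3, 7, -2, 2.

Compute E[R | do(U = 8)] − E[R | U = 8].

The intervention sets U=8 in all 4 units regardless of S. Recomputing R per unit gives -44, -68, -14, -38; average -41.
E[R|U=8] averages over only the 3 units with U=8 (S = 3, -2, 2): R = -44, -14, -38, mean -32.
Difference = -41 − (-32) = -9.

-9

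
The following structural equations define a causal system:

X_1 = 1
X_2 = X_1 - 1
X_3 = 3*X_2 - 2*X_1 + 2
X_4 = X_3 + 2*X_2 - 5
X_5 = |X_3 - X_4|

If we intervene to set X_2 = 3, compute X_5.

do(X_2=3) replaces the equation X_2 = X_1 - 1 with the constant X_2 = 3.
X_3 = 3*X_2 - 2*X_1 + 2  [with X_2=3, X_1=1]  = 9
X_4 = X_3 + 2*X_2 - 5  [with X_3=9, X_2=3]  = 10
X_5 = |X_3 - X_4|  [with X_3=9, X_4=10]  = 1

1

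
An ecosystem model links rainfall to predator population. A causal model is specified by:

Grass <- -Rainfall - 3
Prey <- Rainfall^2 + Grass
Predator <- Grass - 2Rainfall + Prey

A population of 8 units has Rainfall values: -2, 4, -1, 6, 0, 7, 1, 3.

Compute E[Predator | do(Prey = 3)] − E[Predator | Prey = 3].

do(Prey=3) breaks Prey's dependence on Rainfall. With Prey=3 fixed, Predator across the units is 6, -12, 3, -18, 0, -21, -3, -9, mean -6.75.
Observing Prey=3 restricts to units where Prey's equation naturally yields 3: Rainfall ∈ {-2, 3}. In that subpopulation Predator = 6, -9, mean -1.5.
Difference = -6.75 − (-1.5) = -5.25.

-5.25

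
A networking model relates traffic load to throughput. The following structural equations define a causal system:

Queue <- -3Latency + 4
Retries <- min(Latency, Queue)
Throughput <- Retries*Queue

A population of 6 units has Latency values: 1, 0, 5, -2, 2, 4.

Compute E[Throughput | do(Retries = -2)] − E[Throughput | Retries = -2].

Under do(Retries=-2), Retries's equation is replaced by Retries=-2 for every unit. Per-unit Throughput: -2, -8, 22, -20, 4, 16. Mean = 2.
Observing Retries=-2 restricts to units where Retries's equation naturally yields -2: Latency ∈ {-2, 2}. In that subpopulation Throughput = -20, 4, mean -8.
Difference = 2 − (-8) = 10.

10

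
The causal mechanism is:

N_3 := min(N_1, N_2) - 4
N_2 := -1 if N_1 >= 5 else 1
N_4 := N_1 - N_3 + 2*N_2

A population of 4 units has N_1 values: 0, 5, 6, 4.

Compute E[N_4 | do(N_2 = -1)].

6.75

Under do(N_2=-1), N_2's equation is replaced by N_2=-1 for every unit. Per-unit N_4: 3, 8, 9, 7. Mean = 6.75.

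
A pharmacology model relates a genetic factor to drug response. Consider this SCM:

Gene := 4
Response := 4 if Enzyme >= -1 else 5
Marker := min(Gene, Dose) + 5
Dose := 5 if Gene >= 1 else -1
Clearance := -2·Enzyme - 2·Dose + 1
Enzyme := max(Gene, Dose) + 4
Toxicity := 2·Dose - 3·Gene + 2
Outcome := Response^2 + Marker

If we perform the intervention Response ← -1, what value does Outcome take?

10

do(Response=-1) replaces the equation Response := 4 if Enzyme >= -1 else 5 with the constant Response = -1.
Dose = 5 if Gene >= 1 else -1  [with Gene=4]  = 5
Marker = min(Gene, Dose) + 5  [with Gene=4, Dose=5]  = 9
Outcome = Response^2 + Marker  [with Response=-1, Marker=9]  = 10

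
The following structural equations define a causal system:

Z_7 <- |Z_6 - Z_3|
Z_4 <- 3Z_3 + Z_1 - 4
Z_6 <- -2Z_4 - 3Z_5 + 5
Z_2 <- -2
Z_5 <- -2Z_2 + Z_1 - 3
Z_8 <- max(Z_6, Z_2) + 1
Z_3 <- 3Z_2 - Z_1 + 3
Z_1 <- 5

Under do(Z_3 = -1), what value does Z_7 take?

The intervention breaks the incoming arrows to Z_3: Z_3 <- 3Z_2 - Z_1 + 3 no longer applies, and Z_3 = -1.
Z_4 = 3Z_3 + Z_1 - 4  [with Z_3=-1, Z_1=5]  = -2
Z_5 = -2Z_2 + Z_1 - 3  [with Z_2=-2, Z_1=5]  = 6
Z_6 = -2Z_4 - 3Z_5 + 5  [with Z_4=-2, Z_5=6]  = -9
Z_7 = |Z_6 - Z_3|  [with Z_6=-9, Z_3=-1]  = 8

8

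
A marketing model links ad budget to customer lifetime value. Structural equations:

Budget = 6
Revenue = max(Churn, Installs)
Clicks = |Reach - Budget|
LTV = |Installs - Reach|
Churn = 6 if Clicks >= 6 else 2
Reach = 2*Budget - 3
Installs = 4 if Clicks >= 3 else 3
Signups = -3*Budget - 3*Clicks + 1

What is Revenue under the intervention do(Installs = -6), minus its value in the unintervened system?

The intervention breaks the incoming arrows to Installs: Installs = 4 if Clicks >= 3 else 3 no longer applies, and Installs = -6.
Reach = 2*Budget - 3  [with Budget=6]  = 9
Clicks = |Reach - Budget|  [with Reach=9, Budget=6]  = 3
Churn = 6 if Clicks >= 6 else 2  [with Clicks=3]  = 2
Revenue = max(Churn, Installs)  [with Churn=2, Installs=-6]  = 2
Without intervention: Reach = 2*Budget - 3  [with Budget=6]  = 9; Clicks = |Reach - Budget|  [with Reach=9, Budget=6]  = 3; Installs = 4 if Clicks >= 3 else 3  [with Clicks=3]  = 4; Churn = 6 if Clicks >= 6 else 2  [with Clicks=3]  = 2; Revenue = max(Churn, Installs)  [with Churn=2, Installs=4]  = 4.
Change = 2 − 4 = -2.

-2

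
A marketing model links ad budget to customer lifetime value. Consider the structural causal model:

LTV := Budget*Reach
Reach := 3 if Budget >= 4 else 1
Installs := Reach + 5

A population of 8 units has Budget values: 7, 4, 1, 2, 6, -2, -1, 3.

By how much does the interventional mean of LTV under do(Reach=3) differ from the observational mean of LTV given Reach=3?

-9.5

do(Reach=3) breaks Reach's dependence on Budget. With Reach=3 fixed, LTV across the units is 21, 12, 3, 6, 18, -6, -3, 9, mean 7.5.
Observing Reach=3 restricts to units where Reach's equation naturally yields 3: Budget ∈ {7, 4, 6}. In that subpopulation LTV = 21, 12, 18, mean 17.
Difference = 7.5 − 17 = -9.5.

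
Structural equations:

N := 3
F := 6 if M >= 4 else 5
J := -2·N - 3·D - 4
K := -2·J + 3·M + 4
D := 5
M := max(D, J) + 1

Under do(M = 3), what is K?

Intervening sets M = 3 and removes its equation (M := max(D, J) + 1).
J = -2·N - 3·D - 4  [with N=3, D=5]  = -25
K = -2·J + 3·M + 4  [with J=-25, M=3]  = 63

63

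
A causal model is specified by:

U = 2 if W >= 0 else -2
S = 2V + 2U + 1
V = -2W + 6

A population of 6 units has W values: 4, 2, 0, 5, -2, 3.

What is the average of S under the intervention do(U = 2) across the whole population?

Under do(U=2), U's equation is replaced by U=2 for every unit. Per-unit S: 1, 9, 17, -3, 25, 5. Mean = 9.

9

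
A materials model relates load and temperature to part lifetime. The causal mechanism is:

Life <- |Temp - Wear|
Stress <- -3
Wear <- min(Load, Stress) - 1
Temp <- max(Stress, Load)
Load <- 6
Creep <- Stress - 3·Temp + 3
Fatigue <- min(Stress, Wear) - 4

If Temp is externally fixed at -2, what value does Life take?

The intervention breaks the incoming arrows to Temp: Temp <- max(Stress, Load) no longer applies, and Temp = -2.
Wear = min(Load, Stress) - 1  [with Load=6, Stress=-3]  = -4
Life = |Temp - Wear|  [with Temp=-2, Wear=-4]  = 2

2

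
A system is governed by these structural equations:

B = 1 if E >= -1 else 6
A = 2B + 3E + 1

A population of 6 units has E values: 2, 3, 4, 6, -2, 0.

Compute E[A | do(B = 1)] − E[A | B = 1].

-2.5

Under do(B=1), B's equation is replaced by B=1 for every unit. Per-unit A: 9, 12, 15, 21, -3, 3. Mean = 9.5.
Conditioning on B=1 selects the 5 unit(s) with E ∈ {2, 3, 4, 6, 0}. Their A values: 9, 12, 15, 21, 3. Mean = 12.
Difference = 9.5 − 12 = -2.5.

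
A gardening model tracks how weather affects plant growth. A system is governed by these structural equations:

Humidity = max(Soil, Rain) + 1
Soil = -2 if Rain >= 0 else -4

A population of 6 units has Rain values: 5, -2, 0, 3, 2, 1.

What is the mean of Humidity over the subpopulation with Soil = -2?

3.2

Conditioning on Soil=-2 selects the 5 unit(s) with Rain ∈ {5, 0, 3, 2, 1}. Their Humidity values: 6, 1, 4, 3, 2. Mean = 3.2.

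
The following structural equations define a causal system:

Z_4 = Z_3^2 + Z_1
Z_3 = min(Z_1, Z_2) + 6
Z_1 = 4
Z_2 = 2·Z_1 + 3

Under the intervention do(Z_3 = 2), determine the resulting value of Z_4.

8

The intervention breaks the incoming arrows to Z_3: Z_3 = min(Z_1, Z_2) + 6 no longer applies, and Z_3 = 2.
Z_4 = Z_3^2 + Z_1  [with Z_3=2, Z_1=4]  = 8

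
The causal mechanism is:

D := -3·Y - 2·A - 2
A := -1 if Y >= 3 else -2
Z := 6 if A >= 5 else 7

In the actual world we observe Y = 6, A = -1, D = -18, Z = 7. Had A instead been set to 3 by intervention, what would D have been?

-26

The intervention breaks the incoming arrows to A: A := -1 if Y >= 3 else -2 no longer applies, and A = 3.
D = -3·Y - 2·A - 2  [with Y=6, A=3]  = -26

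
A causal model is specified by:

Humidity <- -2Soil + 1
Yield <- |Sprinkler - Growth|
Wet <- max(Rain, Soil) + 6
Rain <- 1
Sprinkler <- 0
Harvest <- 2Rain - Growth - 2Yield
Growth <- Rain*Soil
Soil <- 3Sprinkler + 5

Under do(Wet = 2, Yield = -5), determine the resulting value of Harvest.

Setting Wet = 2, Yield = -5 by intervention discards those variables' equations.
Soil = 3Sprinkler + 5  [with Sprinkler=0]  = 5
Growth = Rain*Soil  [with Rain=1, Soil=5]  = 5
Harvest = 2Rain - Growth - 2Yield  [with Rain=1, Growth=5, Yield=-5]  = 7

7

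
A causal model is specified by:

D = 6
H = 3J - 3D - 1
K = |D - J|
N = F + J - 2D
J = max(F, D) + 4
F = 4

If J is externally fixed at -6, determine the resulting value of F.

4

Under do(J=-6), the mechanism J = max(F, D) + 4 is discarded; J is fixed at -6.
F is not downstream of the intervention, so its value is determined by the original equations.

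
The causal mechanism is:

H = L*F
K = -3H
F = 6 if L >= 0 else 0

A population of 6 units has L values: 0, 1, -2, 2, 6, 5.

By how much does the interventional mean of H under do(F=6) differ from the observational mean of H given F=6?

-4.8

The intervention sets F=6 in all 6 units regardless of L. Recomputing H per unit gives 0, 6, -12, 12, 36, 30; average 12.
Observing F=6 restricts to units where F's equation naturally yields 6: L ∈ {0, 1, 2, 6, 5}. In that subpopulation H = 0, 6, 12, 36, 30, mean 16.8.
Difference = 12 − 16.8 = -4.8.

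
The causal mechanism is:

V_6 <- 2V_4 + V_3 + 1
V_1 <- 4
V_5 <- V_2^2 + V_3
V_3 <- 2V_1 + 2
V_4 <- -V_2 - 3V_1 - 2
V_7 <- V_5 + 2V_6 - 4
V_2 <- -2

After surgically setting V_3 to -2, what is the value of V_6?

-25

The intervention breaks the incoming arrows to V_3: V_3 <- 2V_1 + 2 no longer applies, and V_3 = -2.
V_4 = -V_2 - 3V_1 - 2  [with V_2=-2, V_1=4]  = -12
V_6 = 2V_4 + V_3 + 1  [with V_4=-12, V_3=-2]  = -25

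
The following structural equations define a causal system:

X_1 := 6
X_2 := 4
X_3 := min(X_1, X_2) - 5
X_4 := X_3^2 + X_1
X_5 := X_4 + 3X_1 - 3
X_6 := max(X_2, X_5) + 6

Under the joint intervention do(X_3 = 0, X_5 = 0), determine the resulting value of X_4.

The joint intervention fixes X_3 = 0, X_5 = 0, removing each variable's own equation.
X_4 = X_3^2 + X_1  [with X_3=0, X_1=6]  = 6

6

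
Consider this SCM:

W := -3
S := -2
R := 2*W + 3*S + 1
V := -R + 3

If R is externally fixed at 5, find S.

-2

Under do(R=5), the mechanism R := 2*W + 3*S + 1 is discarded; R is fixed at 5.
S is not downstream of the intervention, so its value is determined by the original equations.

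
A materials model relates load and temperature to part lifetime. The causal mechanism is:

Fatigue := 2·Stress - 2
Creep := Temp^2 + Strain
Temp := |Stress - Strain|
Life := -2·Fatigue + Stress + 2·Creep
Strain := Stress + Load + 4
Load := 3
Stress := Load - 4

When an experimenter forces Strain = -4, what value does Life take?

17

The intervention breaks the incoming arrows to Strain: Strain := Stress + Load + 4 no longer applies, and Strain = -4.
Stress = Load - 4  [with Load=3]  = -1
Temp = |Stress - Strain|  [with Stress=-1, Strain=-4]  = 3
Creep = Temp^2 + Strain  [with Temp=3, Strain=-4]  = 5
Fatigue = 2·Stress - 2  [with Stress=-1]  = -4
Life = -2·Fatigue + Stress + 2·Creep  [with Fatigue=-4, Stress=-1, Creep=5]  = 17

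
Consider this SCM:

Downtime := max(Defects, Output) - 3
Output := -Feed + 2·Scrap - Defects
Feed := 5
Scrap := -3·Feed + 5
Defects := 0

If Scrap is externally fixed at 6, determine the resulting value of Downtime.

do(Scrap=6) replaces the equation Scrap := -3·Feed + 5 with the constant Scrap = 6.
Output = -Feed + 2·Scrap - Defects  [with Feed=5, Scrap=6, Defects=0]  = 7
Downtime = max(Defects, Output) - 3  [with Defects=0, Output=7]  = 4

4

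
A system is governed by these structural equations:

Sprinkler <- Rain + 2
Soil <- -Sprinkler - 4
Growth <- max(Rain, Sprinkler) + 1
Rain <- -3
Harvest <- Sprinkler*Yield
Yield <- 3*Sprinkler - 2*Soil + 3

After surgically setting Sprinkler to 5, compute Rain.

-3

Under do(Sprinkler=5), the mechanism Sprinkler <- Rain + 2 is discarded; Sprinkler is fixed at 5.
Rain is not downstream of the intervention, so its value is determined by the original equations.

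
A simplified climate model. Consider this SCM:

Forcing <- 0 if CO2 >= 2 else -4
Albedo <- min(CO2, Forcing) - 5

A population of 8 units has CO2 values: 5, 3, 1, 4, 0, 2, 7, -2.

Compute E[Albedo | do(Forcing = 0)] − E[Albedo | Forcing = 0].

-0.25

The intervention sets Forcing=0 in all 8 units regardless of CO2. Recomputing Albedo per unit gives -5, -5, -5, -5, -5, -5, -5, -7; average -5.25.
Conditioning on Forcing=0 selects the 5 unit(s) with CO2 ∈ {5, 3, 4, 2, 7}. Their Albedo values: -5, -5, -5, -5, -5. Mean = -5.
Difference = -5.25 − (-5) = -0.25.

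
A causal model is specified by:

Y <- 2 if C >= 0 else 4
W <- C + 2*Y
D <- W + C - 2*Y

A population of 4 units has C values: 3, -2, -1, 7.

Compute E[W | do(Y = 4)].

Under do(Y=4), Y's equation is replaced by Y=4 for every unit. Per-unit W: 11, 6, 7, 15. Mean = 9.75.

9.75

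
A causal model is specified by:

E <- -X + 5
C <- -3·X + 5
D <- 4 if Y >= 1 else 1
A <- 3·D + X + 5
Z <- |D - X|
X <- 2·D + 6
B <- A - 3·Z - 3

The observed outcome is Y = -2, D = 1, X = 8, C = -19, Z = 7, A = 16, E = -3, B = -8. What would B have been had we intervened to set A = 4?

Intervening sets A = 4 and removes its equation (A <- 3·D + X + 5).
D = 4 if Y >= 1 else 1  [with Y=-2]  = 1
X = 2·D + 6  [with D=1]  = 8
Z = |D - X|  [with D=1, X=8]  = 7
B = A - 3·Z - 3  [with A=4, Z=7]  = -20

-20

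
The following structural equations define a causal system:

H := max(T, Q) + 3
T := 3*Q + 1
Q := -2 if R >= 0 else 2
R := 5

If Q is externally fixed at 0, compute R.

Under do(Q=0), the mechanism Q := -2 if R >= 0 else 2 is discarded; Q is fixed at 0.
R is not downstream of the intervention, so its value is determined by the original equations.

5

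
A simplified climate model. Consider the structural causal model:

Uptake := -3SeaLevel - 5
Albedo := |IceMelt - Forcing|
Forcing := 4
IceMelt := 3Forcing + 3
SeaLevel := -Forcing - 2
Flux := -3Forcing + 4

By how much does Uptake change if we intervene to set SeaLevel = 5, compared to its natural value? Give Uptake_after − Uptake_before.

Under do(SeaLevel=5), the mechanism SeaLevel := -Forcing - 2 is discarded; SeaLevel is fixed at 5.
Uptake = -3SeaLevel - 5  [with SeaLevel=5]  = -20
Without intervention: SeaLevel = -Forcing - 2  [with Forcing=4]  = -6; Uptake = -3SeaLevel - 5  [with SeaLevel=-6]  = 13.
Change = -20 − 13 = -33.

-33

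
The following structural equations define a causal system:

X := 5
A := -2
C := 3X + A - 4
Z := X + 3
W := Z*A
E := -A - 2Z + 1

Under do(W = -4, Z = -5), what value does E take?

Setting W = -4, Z = -5 by intervention discards those variables' equations.
E = -A - 2Z + 1  [with A=-2, Z=-5]  = 13

13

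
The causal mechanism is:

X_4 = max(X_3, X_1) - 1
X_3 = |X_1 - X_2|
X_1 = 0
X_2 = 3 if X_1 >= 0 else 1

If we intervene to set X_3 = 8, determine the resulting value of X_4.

7

The intervention breaks the incoming arrows to X_3: X_3 = |X_1 - X_2| no longer applies, and X_3 = 8.
X_4 = max(X_3, X_1) - 1  [with X_3=8, X_1=0]  = 7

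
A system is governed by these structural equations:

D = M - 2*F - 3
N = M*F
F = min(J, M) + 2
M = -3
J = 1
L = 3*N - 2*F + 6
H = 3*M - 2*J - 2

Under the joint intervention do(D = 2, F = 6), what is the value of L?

-60

Setting D = 2, F = 6 by intervention discards those variables' equations.
N = M*F  [with M=-3, F=6]  = -18
L = 3*N - 2*F + 6  [with N=-18, F=6]  = -60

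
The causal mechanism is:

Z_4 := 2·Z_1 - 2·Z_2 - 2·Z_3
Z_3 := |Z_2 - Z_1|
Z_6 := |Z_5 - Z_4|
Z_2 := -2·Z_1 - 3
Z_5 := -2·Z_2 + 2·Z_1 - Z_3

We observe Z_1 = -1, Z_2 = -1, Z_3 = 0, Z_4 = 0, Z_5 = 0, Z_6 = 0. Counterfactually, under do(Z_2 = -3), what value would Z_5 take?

do(Z_2=-3) replaces the equation Z_2 := -2·Z_1 - 3 with the constant Z_2 = -3.
Z_3 = |Z_2 - Z_1|  [with Z_2=-3, Z_1=-1]  = 2
Z_5 = -2·Z_2 + 2·Z_1 - Z_3  [with Z_2=-3, Z_1=-1, Z_3=2]  = 2

2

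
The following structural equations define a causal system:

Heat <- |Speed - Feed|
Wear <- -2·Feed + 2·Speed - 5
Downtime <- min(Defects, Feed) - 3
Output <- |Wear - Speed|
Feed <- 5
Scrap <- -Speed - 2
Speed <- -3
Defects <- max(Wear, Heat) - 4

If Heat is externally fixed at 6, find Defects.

2

do(Heat=6) replaces the equation Heat <- |Speed - Feed| with the constant Heat = 6.
Wear = -2·Feed + 2·Speed - 5  [with Feed=5, Speed=-3]  = -21
Defects = max(Wear, Heat) - 4  [with Wear=-21, Heat=6]  = 2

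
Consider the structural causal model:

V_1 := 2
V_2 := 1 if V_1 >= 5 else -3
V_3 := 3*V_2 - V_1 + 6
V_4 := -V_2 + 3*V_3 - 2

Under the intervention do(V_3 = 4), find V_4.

13

The intervention breaks the incoming arrows to V_3: V_3 := 3*V_2 - V_1 + 6 no longer applies, and V_3 = 4.
V_2 = 1 if V_1 >= 5 else -3  [with V_1=2]  = -3
V_4 = -V_2 + 3*V_3 - 2  [with V_2=-3, V_3=4]  = 13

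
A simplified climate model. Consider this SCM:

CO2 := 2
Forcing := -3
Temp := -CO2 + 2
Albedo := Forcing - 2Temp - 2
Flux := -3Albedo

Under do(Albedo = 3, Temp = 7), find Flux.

-9

The joint intervention fixes Albedo = 3, Temp = 7, removing each variable's own equation.
Flux = -3Albedo  [with Albedo=3]  = -9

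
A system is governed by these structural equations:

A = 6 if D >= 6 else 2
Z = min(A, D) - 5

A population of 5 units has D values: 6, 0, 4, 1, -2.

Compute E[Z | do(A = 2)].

Every unit gets A=2 under the intervention. Z values become -3, -5, -3, -4, -7; E[Z|do(A=2)] = -4.4.

-4.4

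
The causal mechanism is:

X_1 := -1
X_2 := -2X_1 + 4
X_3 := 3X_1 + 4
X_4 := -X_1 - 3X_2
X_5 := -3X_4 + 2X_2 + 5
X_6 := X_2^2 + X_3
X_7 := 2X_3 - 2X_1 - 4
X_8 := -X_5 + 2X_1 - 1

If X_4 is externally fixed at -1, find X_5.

20

Intervening sets X_4 = -1 and removes its equation (X_4 := -X_1 - 3X_2).
X_2 = -2X_1 + 4  [with X_1=-1]  = 6
X_5 = -3X_4 + 2X_2 + 5  [with X_4=-1, X_2=6]  = 20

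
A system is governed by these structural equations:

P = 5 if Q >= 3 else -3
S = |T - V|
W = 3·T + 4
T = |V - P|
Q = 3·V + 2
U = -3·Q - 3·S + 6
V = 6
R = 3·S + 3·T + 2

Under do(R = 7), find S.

5

do(R=7) replaces the equation R = 3·S + 3·T + 2 with the constant R = 7.
S is not downstream of the intervention, so its value is determined by the original equations.
Q = 3·V + 2  [with V=6]  = 20
P = 5 if Q >= 3 else -3  [with Q=20]  = 5
T = |V - P|  [with V=6, P=5]  = 1
S = |T - V|  [with T=1, V=6]  = 5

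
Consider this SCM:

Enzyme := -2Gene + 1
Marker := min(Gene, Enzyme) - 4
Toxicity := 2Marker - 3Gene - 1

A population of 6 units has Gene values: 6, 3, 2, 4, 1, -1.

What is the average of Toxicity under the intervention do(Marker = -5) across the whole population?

-18.5

The intervention sets Marker=-5 in all 6 units regardless of Gene. Recomputing Toxicity per unit gives -29, -20, -17, -23, -14, -8; average -18.5.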